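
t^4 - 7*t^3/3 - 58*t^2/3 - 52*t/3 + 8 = (t - 6)*(t - 1/3)*(t + 2)^2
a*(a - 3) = a^2 - 3*a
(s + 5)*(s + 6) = s^2 + 11*s + 30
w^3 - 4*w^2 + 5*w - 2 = (w - 2)*(w - 1)^2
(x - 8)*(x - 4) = x^2 - 12*x + 32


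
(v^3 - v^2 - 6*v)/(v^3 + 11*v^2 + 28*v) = (v^2 - v - 6)/(v^2 + 11*v + 28)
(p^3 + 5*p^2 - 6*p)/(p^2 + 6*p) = p - 1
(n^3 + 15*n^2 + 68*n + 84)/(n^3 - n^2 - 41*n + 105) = (n^2 + 8*n + 12)/(n^2 - 8*n + 15)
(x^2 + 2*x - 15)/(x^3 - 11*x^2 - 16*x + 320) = (x - 3)/(x^2 - 16*x + 64)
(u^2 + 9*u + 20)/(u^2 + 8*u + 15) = (u + 4)/(u + 3)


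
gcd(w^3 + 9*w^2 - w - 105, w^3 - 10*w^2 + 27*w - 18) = w - 3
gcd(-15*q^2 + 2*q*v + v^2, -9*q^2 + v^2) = 3*q - v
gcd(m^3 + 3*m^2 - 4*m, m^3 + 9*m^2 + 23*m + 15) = 1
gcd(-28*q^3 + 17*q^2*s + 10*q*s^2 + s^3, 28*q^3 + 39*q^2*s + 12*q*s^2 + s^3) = 28*q^2 + 11*q*s + s^2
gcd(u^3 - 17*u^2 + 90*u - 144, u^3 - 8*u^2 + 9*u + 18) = u^2 - 9*u + 18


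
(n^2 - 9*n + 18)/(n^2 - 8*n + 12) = (n - 3)/(n - 2)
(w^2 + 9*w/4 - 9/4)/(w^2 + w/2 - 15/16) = 4*(w + 3)/(4*w + 5)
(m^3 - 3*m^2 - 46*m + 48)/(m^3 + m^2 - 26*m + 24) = (m - 8)/(m - 4)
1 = 1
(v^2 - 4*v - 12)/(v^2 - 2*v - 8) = (v - 6)/(v - 4)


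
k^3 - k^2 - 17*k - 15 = (k - 5)*(k + 1)*(k + 3)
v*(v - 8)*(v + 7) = v^3 - v^2 - 56*v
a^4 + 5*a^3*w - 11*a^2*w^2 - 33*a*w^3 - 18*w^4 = (a - 3*w)*(a + w)^2*(a + 6*w)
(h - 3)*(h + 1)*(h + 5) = h^3 + 3*h^2 - 13*h - 15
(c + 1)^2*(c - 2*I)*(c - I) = c^4 + 2*c^3 - 3*I*c^3 - c^2 - 6*I*c^2 - 4*c - 3*I*c - 2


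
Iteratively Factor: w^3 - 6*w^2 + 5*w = (w - 1)*(w^2 - 5*w) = w*(w - 1)*(w - 5)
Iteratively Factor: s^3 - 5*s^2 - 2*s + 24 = (s + 2)*(s^2 - 7*s + 12) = (s - 4)*(s + 2)*(s - 3)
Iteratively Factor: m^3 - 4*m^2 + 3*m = (m - 3)*(m^2 - m) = m*(m - 3)*(m - 1)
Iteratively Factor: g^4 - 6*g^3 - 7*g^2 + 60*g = (g + 3)*(g^3 - 9*g^2 + 20*g) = (g - 4)*(g + 3)*(g^2 - 5*g) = (g - 5)*(g - 4)*(g + 3)*(g)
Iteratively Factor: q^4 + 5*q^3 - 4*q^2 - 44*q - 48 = (q - 3)*(q^3 + 8*q^2 + 20*q + 16) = (q - 3)*(q + 4)*(q^2 + 4*q + 4) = (q - 3)*(q + 2)*(q + 4)*(q + 2)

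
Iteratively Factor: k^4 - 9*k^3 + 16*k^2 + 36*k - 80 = (k - 5)*(k^3 - 4*k^2 - 4*k + 16) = (k - 5)*(k - 4)*(k^2 - 4) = (k - 5)*(k - 4)*(k + 2)*(k - 2)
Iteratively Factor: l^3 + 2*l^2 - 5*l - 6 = (l + 3)*(l^2 - l - 2) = (l - 2)*(l + 3)*(l + 1)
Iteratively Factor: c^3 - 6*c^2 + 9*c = (c)*(c^2 - 6*c + 9) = c*(c - 3)*(c - 3)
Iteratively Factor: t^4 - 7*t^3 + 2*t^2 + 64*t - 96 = (t - 4)*(t^3 - 3*t^2 - 10*t + 24) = (t - 4)^2*(t^2 + t - 6) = (t - 4)^2*(t + 3)*(t - 2)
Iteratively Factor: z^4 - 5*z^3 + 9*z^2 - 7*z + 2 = (z - 1)*(z^3 - 4*z^2 + 5*z - 2) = (z - 1)^2*(z^2 - 3*z + 2) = (z - 2)*(z - 1)^2*(z - 1)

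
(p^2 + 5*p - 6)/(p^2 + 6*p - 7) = (p + 6)/(p + 7)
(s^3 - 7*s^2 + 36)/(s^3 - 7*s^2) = (s^3 - 7*s^2 + 36)/(s^2*(s - 7))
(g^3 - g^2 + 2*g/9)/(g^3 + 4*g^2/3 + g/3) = (9*g^2 - 9*g + 2)/(3*(3*g^2 + 4*g + 1))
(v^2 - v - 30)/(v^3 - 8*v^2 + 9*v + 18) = (v + 5)/(v^2 - 2*v - 3)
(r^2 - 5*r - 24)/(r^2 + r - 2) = (r^2 - 5*r - 24)/(r^2 + r - 2)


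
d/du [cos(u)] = -sin(u)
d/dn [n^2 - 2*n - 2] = 2*n - 2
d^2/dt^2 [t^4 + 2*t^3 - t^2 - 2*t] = 12*t^2 + 12*t - 2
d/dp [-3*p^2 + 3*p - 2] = 3 - 6*p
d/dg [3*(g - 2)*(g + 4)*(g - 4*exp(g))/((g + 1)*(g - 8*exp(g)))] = 3*((g - 2)*(g + 1)*(g + 4)*(g - 4*exp(g))*(8*exp(g) - 1) - (g - 2)*(g + 4)*(g - 8*exp(g))*(g - 4*exp(g)) + (g + 1)*(g - 8*exp(g))*(-(g - 2)*(g + 4)*(4*exp(g) - 1) + (g - 2)*(g - 4*exp(g)) + (g + 4)*(g - 4*exp(g))))/((g + 1)^2*(g - 8*exp(g))^2)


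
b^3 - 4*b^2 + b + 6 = (b - 3)*(b - 2)*(b + 1)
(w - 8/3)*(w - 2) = w^2 - 14*w/3 + 16/3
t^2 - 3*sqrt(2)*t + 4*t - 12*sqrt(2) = (t + 4)*(t - 3*sqrt(2))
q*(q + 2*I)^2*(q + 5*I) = q^4 + 9*I*q^3 - 24*q^2 - 20*I*q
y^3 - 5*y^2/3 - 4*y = y*(y - 3)*(y + 4/3)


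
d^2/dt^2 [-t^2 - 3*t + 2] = -2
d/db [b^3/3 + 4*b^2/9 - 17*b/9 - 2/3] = b^2 + 8*b/9 - 17/9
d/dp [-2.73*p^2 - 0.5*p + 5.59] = -5.46*p - 0.5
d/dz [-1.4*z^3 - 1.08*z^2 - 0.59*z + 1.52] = -4.2*z^2 - 2.16*z - 0.59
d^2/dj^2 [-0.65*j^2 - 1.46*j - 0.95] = -1.30000000000000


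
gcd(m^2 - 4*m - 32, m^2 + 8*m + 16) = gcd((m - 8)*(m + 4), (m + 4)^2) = m + 4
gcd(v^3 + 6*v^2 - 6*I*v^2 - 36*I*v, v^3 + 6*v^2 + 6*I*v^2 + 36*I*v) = v^2 + 6*v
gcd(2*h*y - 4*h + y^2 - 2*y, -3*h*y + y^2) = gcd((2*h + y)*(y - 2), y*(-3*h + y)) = 1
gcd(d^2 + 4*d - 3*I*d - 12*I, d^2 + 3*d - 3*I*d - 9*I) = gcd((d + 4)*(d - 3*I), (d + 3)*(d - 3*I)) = d - 3*I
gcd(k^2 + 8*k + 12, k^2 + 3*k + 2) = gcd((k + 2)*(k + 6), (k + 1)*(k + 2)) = k + 2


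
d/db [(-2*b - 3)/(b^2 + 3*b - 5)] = (-2*b^2 - 6*b + (2*b + 3)^2 + 10)/(b^2 + 3*b - 5)^2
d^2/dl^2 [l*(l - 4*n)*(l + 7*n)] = 6*l + 6*n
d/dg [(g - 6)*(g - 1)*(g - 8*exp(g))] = -8*g^2*exp(g) + 3*g^2 + 40*g*exp(g) - 14*g + 8*exp(g) + 6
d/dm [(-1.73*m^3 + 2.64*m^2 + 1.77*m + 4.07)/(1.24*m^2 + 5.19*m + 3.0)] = (-2.1452*m^4 - 17.9574*m^3 - 4.0632*m^2 + 5.7464*m - 15.8133)/(1.5376*m^4 + 12.8712*m^3 + 34.3761*m^2 + 31.14*m + 9.0)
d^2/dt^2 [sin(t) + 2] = -sin(t)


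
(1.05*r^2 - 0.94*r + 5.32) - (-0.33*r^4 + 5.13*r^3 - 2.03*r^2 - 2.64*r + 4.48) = 0.33*r^4 - 5.13*r^3 + 3.08*r^2 + 1.7*r + 0.84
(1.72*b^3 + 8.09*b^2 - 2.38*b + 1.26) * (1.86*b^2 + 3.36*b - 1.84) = 3.1992*b^5 + 20.8266*b^4 + 19.5908*b^3 - 20.5388*b^2 + 8.6128*b - 2.3184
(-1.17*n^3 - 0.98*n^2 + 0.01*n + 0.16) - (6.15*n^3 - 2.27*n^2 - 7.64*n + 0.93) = -7.32*n^3 + 1.29*n^2 + 7.65*n - 0.77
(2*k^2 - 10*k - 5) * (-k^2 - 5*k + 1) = -2*k^4 + 57*k^2 + 15*k - 5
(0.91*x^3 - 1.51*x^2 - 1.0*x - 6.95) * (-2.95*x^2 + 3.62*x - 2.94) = -2.6845*x^5 + 7.7487*x^4 - 5.1916*x^3 + 21.3219*x^2 - 22.219*x + 20.433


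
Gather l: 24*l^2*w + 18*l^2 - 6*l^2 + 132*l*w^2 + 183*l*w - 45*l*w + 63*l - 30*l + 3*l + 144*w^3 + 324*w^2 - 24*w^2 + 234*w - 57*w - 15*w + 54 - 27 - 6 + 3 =l^2*(24*w + 12) + l*(132*w^2 + 138*w + 36) + 144*w^3 + 300*w^2 + 162*w + 24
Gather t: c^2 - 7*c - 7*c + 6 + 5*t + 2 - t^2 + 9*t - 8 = c^2 - 14*c - t^2 + 14*t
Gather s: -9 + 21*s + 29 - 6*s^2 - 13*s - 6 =-6*s^2 + 8*s + 14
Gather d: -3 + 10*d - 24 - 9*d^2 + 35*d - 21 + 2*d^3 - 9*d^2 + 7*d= 2*d^3 - 18*d^2 + 52*d - 48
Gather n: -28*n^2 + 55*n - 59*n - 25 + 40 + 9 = -28*n^2 - 4*n + 24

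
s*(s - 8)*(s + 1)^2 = s^4 - 6*s^3 - 15*s^2 - 8*s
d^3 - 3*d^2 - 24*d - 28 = (d - 7)*(d + 2)^2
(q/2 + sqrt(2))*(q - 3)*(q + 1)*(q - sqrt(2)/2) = q^4/2 - q^3 + 3*sqrt(2)*q^3/4 - 5*q^2/2 - 3*sqrt(2)*q^2/2 - 9*sqrt(2)*q/4 + 2*q + 3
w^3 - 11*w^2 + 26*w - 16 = (w - 8)*(w - 2)*(w - 1)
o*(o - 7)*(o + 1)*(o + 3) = o^4 - 3*o^3 - 25*o^2 - 21*o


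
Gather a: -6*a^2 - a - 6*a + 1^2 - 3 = -6*a^2 - 7*a - 2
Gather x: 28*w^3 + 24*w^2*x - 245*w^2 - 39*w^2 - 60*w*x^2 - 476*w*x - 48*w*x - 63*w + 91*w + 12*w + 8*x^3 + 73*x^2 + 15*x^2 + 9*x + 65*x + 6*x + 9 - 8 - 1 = 28*w^3 - 284*w^2 + 40*w + 8*x^3 + x^2*(88 - 60*w) + x*(24*w^2 - 524*w + 80)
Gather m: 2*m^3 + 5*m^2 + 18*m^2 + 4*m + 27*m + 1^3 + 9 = 2*m^3 + 23*m^2 + 31*m + 10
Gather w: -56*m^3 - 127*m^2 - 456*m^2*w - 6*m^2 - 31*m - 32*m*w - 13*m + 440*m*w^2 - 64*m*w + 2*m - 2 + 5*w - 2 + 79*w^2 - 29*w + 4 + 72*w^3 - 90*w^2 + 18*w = -56*m^3 - 133*m^2 - 42*m + 72*w^3 + w^2*(440*m - 11) + w*(-456*m^2 - 96*m - 6)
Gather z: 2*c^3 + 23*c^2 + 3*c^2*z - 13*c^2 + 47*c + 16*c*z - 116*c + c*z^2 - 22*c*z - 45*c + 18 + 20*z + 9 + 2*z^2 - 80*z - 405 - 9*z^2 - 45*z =2*c^3 + 10*c^2 - 114*c + z^2*(c - 7) + z*(3*c^2 - 6*c - 105) - 378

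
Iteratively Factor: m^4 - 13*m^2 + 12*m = (m)*(m^3 - 13*m + 12) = m*(m + 4)*(m^2 - 4*m + 3) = m*(m - 1)*(m + 4)*(m - 3)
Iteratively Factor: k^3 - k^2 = (k - 1)*(k^2) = k*(k - 1)*(k)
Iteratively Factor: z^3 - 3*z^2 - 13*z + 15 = (z - 5)*(z^2 + 2*z - 3) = (z - 5)*(z - 1)*(z + 3)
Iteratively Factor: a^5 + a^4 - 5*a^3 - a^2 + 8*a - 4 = (a - 1)*(a^4 + 2*a^3 - 3*a^2 - 4*a + 4) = (a - 1)^2*(a^3 + 3*a^2 - 4) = (a - 1)^3*(a^2 + 4*a + 4) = (a - 1)^3*(a + 2)*(a + 2)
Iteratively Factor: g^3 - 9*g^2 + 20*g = (g - 5)*(g^2 - 4*g) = (g - 5)*(g - 4)*(g)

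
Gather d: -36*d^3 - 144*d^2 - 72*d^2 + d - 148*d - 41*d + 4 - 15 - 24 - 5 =-36*d^3 - 216*d^2 - 188*d - 40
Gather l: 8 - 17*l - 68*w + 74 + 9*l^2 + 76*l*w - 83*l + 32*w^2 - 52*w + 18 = 9*l^2 + l*(76*w - 100) + 32*w^2 - 120*w + 100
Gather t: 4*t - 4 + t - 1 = 5*t - 5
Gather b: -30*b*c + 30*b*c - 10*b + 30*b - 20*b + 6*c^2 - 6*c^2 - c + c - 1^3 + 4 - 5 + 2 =0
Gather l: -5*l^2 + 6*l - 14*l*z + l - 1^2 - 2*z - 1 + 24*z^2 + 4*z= -5*l^2 + l*(7 - 14*z) + 24*z^2 + 2*z - 2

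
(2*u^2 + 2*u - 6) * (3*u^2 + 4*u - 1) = 6*u^4 + 14*u^3 - 12*u^2 - 26*u + 6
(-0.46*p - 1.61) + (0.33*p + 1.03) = -0.13*p - 0.58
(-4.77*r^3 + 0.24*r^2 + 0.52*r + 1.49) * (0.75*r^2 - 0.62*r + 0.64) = -3.5775*r^5 + 3.1374*r^4 - 2.8116*r^3 + 0.9487*r^2 - 0.591*r + 0.9536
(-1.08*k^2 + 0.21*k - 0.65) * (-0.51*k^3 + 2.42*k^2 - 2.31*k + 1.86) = 0.5508*k^5 - 2.7207*k^4 + 3.3345*k^3 - 4.0669*k^2 + 1.8921*k - 1.209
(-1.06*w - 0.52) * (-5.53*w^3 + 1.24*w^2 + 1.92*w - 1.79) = 5.8618*w^4 + 1.5612*w^3 - 2.68*w^2 + 0.899*w + 0.9308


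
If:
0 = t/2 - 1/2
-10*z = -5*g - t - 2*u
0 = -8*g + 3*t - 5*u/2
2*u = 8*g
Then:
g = 1/6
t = 1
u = 2/3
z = 19/60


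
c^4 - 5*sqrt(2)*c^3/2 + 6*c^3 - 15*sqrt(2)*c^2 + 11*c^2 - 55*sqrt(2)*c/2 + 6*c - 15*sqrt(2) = (c + 3)*(c - 5*sqrt(2)/2)*(sqrt(2)*c/2 + sqrt(2))*(sqrt(2)*c + sqrt(2))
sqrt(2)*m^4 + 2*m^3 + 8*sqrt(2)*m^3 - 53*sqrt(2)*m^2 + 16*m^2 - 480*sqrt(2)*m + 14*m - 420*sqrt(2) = (m + 7)*(m - 5*sqrt(2))*(m + 6*sqrt(2))*(sqrt(2)*m + sqrt(2))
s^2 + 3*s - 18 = (s - 3)*(s + 6)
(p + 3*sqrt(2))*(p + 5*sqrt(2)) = p^2 + 8*sqrt(2)*p + 30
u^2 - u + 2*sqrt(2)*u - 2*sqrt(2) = (u - 1)*(u + 2*sqrt(2))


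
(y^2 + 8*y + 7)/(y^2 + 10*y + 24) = (y^2 + 8*y + 7)/(y^2 + 10*y + 24)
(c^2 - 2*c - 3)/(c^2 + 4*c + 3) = (c - 3)/(c + 3)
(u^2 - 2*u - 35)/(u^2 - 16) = (u^2 - 2*u - 35)/(u^2 - 16)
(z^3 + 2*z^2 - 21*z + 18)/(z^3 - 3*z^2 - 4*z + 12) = (z^2 + 5*z - 6)/(z^2 - 4)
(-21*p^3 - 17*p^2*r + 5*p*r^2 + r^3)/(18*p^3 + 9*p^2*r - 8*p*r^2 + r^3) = (-7*p - r)/(6*p - r)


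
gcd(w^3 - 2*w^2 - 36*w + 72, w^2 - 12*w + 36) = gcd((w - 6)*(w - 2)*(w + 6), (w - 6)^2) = w - 6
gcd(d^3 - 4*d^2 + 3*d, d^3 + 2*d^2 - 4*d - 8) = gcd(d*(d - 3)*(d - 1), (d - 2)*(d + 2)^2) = 1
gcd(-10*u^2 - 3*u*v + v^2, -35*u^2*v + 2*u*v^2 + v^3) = 5*u - v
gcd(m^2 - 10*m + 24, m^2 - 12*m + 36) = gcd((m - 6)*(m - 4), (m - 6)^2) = m - 6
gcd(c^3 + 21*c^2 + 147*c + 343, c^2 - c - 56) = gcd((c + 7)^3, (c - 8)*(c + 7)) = c + 7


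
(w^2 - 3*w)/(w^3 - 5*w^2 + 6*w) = 1/(w - 2)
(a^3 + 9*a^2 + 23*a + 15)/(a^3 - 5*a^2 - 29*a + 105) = (a^2 + 4*a + 3)/(a^2 - 10*a + 21)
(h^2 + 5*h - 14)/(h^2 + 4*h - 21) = (h - 2)/(h - 3)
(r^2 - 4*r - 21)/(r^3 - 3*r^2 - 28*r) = (r + 3)/(r*(r + 4))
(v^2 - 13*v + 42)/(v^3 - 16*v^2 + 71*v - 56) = (v - 6)/(v^2 - 9*v + 8)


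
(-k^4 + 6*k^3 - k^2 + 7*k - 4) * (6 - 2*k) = 2*k^5 - 18*k^4 + 38*k^3 - 20*k^2 + 50*k - 24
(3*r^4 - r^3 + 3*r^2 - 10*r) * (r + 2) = 3*r^5 + 5*r^4 + r^3 - 4*r^2 - 20*r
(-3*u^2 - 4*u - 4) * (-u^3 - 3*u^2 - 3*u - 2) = 3*u^5 + 13*u^4 + 25*u^3 + 30*u^2 + 20*u + 8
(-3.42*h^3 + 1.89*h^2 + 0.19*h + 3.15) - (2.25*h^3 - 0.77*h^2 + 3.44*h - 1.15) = -5.67*h^3 + 2.66*h^2 - 3.25*h + 4.3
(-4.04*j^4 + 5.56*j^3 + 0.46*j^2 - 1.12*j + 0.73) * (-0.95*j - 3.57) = 3.838*j^5 + 9.1408*j^4 - 20.2862*j^3 - 0.5782*j^2 + 3.3049*j - 2.6061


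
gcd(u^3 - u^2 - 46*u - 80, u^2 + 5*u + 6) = u + 2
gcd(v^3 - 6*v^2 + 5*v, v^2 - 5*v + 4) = v - 1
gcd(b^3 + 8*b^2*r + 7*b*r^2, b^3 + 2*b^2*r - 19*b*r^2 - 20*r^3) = b + r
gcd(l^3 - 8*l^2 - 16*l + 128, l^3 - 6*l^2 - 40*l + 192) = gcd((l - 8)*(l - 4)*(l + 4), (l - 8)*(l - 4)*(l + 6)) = l^2 - 12*l + 32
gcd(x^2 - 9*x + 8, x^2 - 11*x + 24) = x - 8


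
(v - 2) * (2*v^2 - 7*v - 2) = 2*v^3 - 11*v^2 + 12*v + 4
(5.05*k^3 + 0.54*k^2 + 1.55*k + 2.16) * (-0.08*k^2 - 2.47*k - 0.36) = -0.404*k^5 - 12.5167*k^4 - 3.2758*k^3 - 4.1957*k^2 - 5.8932*k - 0.7776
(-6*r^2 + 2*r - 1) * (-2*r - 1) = 12*r^3 + 2*r^2 + 1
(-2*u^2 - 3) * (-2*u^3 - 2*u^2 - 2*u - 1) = 4*u^5 + 4*u^4 + 10*u^3 + 8*u^2 + 6*u + 3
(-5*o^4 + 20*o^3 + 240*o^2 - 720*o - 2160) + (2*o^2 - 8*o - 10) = -5*o^4 + 20*o^3 + 242*o^2 - 728*o - 2170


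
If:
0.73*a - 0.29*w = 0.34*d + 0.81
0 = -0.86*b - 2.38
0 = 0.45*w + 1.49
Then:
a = 0.465753424657534*d - 0.205783866057839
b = -2.77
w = -3.31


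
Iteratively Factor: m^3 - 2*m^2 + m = (m - 1)*(m^2 - m) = (m - 1)^2*(m)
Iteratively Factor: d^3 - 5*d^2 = (d)*(d^2 - 5*d) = d^2*(d - 5)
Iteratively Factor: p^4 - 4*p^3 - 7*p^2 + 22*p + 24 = (p - 4)*(p^3 - 7*p - 6) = (p - 4)*(p + 1)*(p^2 - p - 6) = (p - 4)*(p + 1)*(p + 2)*(p - 3)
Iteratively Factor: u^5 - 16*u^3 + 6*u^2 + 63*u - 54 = (u - 1)*(u^4 + u^3 - 15*u^2 - 9*u + 54) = (u - 2)*(u - 1)*(u^3 + 3*u^2 - 9*u - 27) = (u - 2)*(u - 1)*(u + 3)*(u^2 - 9) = (u - 2)*(u - 1)*(u + 3)^2*(u - 3)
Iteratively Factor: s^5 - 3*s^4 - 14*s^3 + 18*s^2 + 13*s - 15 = (s - 5)*(s^4 + 2*s^3 - 4*s^2 - 2*s + 3) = (s - 5)*(s - 1)*(s^3 + 3*s^2 - s - 3) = (s - 5)*(s - 1)^2*(s^2 + 4*s + 3) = (s - 5)*(s - 1)^2*(s + 3)*(s + 1)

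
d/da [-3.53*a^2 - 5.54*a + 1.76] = -7.06*a - 5.54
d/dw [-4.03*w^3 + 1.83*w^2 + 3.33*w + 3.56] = -12.09*w^2 + 3.66*w + 3.33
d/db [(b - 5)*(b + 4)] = 2*b - 1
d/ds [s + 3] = 1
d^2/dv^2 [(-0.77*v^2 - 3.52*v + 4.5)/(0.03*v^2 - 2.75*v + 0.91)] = (-0.133386*v^3 + 0.150426000000007*v^2 - 1.650924*v + 48.923926)/(2.7e-5*v^6 - 0.007425*v^5 + 0.683082*v^4 - 21.247325*v^3 + 20.720154*v^2 - 6.831825*v + 0.753571)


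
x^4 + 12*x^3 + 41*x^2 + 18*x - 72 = (x - 1)*(x + 3)*(x + 4)*(x + 6)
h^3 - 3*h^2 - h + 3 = (h - 3)*(h - 1)*(h + 1)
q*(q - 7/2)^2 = q^3 - 7*q^2 + 49*q/4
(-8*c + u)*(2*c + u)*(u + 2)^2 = -16*c^2*u^2 - 64*c^2*u - 64*c^2 - 6*c*u^3 - 24*c*u^2 - 24*c*u + u^4 + 4*u^3 + 4*u^2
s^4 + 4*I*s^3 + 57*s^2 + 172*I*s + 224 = (s - 7*I)*(s - I)*(s + 4*I)*(s + 8*I)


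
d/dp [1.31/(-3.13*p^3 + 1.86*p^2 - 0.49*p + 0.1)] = (12.3009*p^2 - 4.8732*p + 0.6419)/(3.13*p^3 - 1.86*p^2 + 0.49*p - 0.1)^2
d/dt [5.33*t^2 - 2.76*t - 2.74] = 10.66*t - 2.76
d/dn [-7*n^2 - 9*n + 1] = -14*n - 9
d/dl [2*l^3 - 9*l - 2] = 6*l^2 - 9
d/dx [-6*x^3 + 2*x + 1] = 2 - 18*x^2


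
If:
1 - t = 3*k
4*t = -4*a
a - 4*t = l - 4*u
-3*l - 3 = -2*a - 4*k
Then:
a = -36*u/35 - 1/7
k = 2/7 - 12*u/35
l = -8*u/7 - 5/7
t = 36*u/35 + 1/7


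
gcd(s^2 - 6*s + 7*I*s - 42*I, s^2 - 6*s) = s - 6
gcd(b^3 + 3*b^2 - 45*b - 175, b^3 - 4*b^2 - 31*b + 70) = b^2 - 2*b - 35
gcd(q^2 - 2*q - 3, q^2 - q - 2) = q + 1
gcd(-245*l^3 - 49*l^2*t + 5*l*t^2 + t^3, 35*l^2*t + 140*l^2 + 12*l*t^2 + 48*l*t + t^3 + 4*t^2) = 35*l^2 + 12*l*t + t^2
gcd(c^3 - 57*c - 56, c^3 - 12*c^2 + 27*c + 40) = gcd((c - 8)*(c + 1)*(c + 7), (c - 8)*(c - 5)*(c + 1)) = c^2 - 7*c - 8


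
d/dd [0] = 0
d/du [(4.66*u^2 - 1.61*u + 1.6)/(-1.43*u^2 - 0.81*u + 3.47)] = (-6.0769*u^2 + 36.9164*u - 4.2907)/(2.0449*u^4 + 2.3166*u^3 - 9.2681*u^2 - 5.6214*u + 12.0409)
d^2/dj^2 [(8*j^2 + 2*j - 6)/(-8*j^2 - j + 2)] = 4*(-32*j^3 + 384*j^2 + 24*j + 33)/(512*j^6 + 192*j^5 - 360*j^4 - 95*j^3 + 90*j^2 + 12*j - 8)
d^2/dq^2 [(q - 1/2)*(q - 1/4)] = 2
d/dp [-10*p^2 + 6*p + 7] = 6 - 20*p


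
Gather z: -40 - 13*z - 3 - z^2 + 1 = -z^2 - 13*z - 42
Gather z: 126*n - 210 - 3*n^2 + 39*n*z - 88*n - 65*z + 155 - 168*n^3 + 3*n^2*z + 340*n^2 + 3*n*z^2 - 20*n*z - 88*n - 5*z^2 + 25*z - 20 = -168*n^3 + 337*n^2 - 50*n + z^2*(3*n - 5) + z*(3*n^2 + 19*n - 40) - 75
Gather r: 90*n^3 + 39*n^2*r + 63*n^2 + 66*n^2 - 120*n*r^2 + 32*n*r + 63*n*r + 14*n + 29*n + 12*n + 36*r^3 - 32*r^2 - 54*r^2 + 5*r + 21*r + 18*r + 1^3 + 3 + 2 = 90*n^3 + 129*n^2 + 55*n + 36*r^3 + r^2*(-120*n - 86) + r*(39*n^2 + 95*n + 44) + 6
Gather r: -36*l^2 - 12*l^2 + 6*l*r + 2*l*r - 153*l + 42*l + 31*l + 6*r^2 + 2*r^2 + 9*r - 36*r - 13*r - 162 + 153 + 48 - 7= -48*l^2 - 80*l + 8*r^2 + r*(8*l - 40) + 32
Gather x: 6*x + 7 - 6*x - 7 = 0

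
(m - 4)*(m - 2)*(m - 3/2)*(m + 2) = m^4 - 11*m^3/2 + 2*m^2 + 22*m - 24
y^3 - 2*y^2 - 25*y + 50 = (y - 5)*(y - 2)*(y + 5)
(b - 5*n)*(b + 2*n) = b^2 - 3*b*n - 10*n^2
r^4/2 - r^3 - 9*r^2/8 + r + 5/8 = (r/2 + 1/4)*(r - 5/2)*(r - 1)*(r + 1)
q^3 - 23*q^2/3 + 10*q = q*(q - 6)*(q - 5/3)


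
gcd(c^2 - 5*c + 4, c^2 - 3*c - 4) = c - 4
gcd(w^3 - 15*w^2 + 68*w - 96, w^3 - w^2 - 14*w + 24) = w - 3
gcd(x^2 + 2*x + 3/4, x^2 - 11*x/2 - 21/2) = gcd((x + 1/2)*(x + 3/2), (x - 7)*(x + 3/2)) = x + 3/2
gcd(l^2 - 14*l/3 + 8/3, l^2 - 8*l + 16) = l - 4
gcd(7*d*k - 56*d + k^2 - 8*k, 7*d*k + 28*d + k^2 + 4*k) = 7*d + k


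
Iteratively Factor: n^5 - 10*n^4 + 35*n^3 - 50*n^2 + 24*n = (n - 3)*(n^4 - 7*n^3 + 14*n^2 - 8*n) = n*(n - 3)*(n^3 - 7*n^2 + 14*n - 8) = n*(n - 3)*(n - 1)*(n^2 - 6*n + 8) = n*(n - 3)*(n - 2)*(n - 1)*(n - 4)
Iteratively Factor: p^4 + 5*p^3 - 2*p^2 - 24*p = (p + 4)*(p^3 + p^2 - 6*p) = (p + 3)*(p + 4)*(p^2 - 2*p) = p*(p + 3)*(p + 4)*(p - 2)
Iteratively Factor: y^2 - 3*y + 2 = (y - 2)*(y - 1)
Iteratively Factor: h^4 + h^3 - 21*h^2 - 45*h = (h + 3)*(h^3 - 2*h^2 - 15*h) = h*(h + 3)*(h^2 - 2*h - 15) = h*(h - 5)*(h + 3)*(h + 3)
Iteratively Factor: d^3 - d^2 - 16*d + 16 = (d + 4)*(d^2 - 5*d + 4) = (d - 1)*(d + 4)*(d - 4)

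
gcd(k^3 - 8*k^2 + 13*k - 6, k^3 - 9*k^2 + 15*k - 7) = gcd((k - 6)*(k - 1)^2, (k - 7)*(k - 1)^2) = k^2 - 2*k + 1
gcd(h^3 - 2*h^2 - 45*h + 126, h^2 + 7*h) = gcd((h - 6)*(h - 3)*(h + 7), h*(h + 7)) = h + 7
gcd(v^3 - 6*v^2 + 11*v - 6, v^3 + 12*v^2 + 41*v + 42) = 1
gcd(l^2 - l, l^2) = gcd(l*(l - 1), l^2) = l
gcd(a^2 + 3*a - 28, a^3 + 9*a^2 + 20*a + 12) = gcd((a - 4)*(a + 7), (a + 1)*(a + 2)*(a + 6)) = 1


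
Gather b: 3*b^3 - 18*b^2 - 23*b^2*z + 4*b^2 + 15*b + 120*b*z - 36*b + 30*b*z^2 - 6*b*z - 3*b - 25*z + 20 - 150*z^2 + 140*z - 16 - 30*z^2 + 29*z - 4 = 3*b^3 + b^2*(-23*z - 14) + b*(30*z^2 + 114*z - 24) - 180*z^2 + 144*z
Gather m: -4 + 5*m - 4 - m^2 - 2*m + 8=-m^2 + 3*m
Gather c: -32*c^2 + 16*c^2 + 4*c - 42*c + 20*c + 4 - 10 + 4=-16*c^2 - 18*c - 2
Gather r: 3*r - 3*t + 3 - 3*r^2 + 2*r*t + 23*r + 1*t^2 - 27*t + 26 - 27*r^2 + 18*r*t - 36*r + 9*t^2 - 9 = -30*r^2 + r*(20*t - 10) + 10*t^2 - 30*t + 20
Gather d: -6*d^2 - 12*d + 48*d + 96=-6*d^2 + 36*d + 96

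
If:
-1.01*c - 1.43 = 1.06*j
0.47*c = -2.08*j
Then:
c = -1.86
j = 0.42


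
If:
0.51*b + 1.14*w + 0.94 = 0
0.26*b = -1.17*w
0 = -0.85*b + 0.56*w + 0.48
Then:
No Solution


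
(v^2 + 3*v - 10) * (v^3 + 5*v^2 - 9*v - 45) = v^5 + 8*v^4 - 4*v^3 - 122*v^2 - 45*v + 450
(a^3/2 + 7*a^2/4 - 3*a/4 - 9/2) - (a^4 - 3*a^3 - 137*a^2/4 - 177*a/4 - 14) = -a^4 + 7*a^3/2 + 36*a^2 + 87*a/2 + 19/2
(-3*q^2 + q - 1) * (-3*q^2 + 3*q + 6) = 9*q^4 - 12*q^3 - 12*q^2 + 3*q - 6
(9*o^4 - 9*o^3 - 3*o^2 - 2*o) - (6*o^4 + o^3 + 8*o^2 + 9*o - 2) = 3*o^4 - 10*o^3 - 11*o^2 - 11*o + 2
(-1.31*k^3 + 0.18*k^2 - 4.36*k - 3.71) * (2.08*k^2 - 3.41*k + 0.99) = -2.7248*k^5 + 4.8415*k^4 - 10.9795*k^3 + 7.329*k^2 + 8.3347*k - 3.6729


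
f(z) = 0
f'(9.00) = 0.00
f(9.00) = 0.00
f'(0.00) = 0.00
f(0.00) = 0.00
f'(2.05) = 0.00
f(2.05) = 0.00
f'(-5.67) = 0.00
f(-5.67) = 0.00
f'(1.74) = 0.00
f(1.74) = 0.00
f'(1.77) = 0.00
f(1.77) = 0.00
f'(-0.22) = 0.00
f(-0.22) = 0.00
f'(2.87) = 0.00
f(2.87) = 0.00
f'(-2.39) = 0.00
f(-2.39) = 0.00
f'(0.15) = 0.00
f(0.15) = 0.00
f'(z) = 0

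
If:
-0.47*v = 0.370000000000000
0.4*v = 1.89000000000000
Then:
No Solution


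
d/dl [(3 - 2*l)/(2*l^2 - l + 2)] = (-4*l^2 + 2*l + (2*l - 3)*(4*l - 1) - 4)/(2*l^2 - l + 2)^2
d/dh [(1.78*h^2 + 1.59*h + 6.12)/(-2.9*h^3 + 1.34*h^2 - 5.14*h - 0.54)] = (5.162*h^4 + 9.222*h^3 + 41.9642*h^2 - 18.324*h + 30.5982)/(8.41*h^6 - 7.772*h^5 + 31.6076*h^4 - 10.6432*h^3 + 24.9724*h^2 + 5.5512*h + 0.2916)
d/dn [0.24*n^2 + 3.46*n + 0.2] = 0.48*n + 3.46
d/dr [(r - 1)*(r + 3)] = 2*r + 2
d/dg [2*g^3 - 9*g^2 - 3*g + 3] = 6*g^2 - 18*g - 3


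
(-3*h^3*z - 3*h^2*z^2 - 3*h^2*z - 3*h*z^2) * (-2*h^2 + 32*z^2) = 6*h^5*z + 6*h^4*z^2 + 6*h^4*z - 96*h^3*z^3 + 6*h^3*z^2 - 96*h^2*z^4 - 96*h^2*z^3 - 96*h*z^4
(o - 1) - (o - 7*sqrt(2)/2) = -1 + 7*sqrt(2)/2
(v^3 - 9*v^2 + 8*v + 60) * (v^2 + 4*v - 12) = v^5 - 5*v^4 - 40*v^3 + 200*v^2 + 144*v - 720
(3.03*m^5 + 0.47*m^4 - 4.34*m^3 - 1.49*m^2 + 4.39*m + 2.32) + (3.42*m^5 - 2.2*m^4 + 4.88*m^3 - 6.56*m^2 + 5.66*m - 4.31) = 6.45*m^5 - 1.73*m^4 + 0.54*m^3 - 8.05*m^2 + 10.05*m - 1.99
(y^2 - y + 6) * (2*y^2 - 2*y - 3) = 2*y^4 - 4*y^3 + 11*y^2 - 9*y - 18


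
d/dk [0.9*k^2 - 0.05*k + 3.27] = 1.8*k - 0.05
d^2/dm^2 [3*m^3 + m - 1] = 18*m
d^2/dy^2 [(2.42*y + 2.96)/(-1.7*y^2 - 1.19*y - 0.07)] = (-(2.42*y + 2.96)*(3.4*y + 1.19)*(6.8*y + 2.38) + (24.684*y + 15.8236)*(1.7*y^2 + 1.19*y + 0.07))/(1.7*y^2 + 1.19*y + 0.07)^3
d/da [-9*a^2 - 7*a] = -18*a - 7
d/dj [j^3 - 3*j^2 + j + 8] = 3*j^2 - 6*j + 1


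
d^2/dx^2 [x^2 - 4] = 2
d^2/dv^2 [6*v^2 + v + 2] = 12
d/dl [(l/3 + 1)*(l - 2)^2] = (l - 2)*(3*l + 4)/3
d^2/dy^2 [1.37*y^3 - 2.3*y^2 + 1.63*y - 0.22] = 8.22*y - 4.6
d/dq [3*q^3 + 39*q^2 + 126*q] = 9*q^2 + 78*q + 126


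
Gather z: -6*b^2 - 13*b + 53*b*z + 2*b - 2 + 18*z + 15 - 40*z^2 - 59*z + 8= -6*b^2 - 11*b - 40*z^2 + z*(53*b - 41) + 21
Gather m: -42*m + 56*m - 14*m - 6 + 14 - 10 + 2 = 0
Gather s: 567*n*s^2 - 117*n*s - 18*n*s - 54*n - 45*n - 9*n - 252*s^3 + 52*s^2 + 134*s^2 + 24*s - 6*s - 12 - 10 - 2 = -108*n - 252*s^3 + s^2*(567*n + 186) + s*(18 - 135*n) - 24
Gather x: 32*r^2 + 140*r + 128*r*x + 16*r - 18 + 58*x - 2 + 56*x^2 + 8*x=32*r^2 + 156*r + 56*x^2 + x*(128*r + 66) - 20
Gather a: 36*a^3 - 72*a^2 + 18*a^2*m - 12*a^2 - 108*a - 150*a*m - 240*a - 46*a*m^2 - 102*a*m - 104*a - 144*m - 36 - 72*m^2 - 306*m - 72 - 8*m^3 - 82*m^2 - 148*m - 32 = 36*a^3 + a^2*(18*m - 84) + a*(-46*m^2 - 252*m - 452) - 8*m^3 - 154*m^2 - 598*m - 140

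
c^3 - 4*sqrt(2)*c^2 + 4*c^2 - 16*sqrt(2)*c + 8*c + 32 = (c + 4)*(c - 2*sqrt(2))^2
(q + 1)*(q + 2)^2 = q^3 + 5*q^2 + 8*q + 4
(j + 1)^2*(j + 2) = j^3 + 4*j^2 + 5*j + 2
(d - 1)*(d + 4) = d^2 + 3*d - 4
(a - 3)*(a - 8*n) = a^2 - 8*a*n - 3*a + 24*n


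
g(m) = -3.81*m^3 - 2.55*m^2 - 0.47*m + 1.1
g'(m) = -11.43*m^2 - 5.1*m - 0.47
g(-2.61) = 52.70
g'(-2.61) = -65.02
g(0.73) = -2.08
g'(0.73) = -10.28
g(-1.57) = 10.30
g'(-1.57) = -20.64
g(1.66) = -24.14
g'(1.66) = -40.43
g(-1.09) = 3.52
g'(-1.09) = -8.49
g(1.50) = -18.20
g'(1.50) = -33.84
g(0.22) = 0.83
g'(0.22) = -2.15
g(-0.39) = 1.12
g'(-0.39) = -0.22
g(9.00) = -2987.17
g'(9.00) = -972.20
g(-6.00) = 735.08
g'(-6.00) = -381.35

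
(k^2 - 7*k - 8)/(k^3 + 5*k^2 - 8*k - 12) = (k - 8)/(k^2 + 4*k - 12)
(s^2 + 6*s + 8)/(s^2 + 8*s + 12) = (s + 4)/(s + 6)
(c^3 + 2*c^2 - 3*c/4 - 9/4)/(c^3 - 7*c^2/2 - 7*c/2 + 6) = (c + 3/2)/(c - 4)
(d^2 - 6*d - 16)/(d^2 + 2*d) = (d - 8)/d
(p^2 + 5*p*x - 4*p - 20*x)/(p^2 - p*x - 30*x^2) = (4 - p)/(-p + 6*x)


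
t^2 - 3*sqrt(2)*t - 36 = (t - 6*sqrt(2))*(t + 3*sqrt(2))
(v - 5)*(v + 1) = v^2 - 4*v - 5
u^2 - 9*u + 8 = (u - 8)*(u - 1)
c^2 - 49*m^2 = (c - 7*m)*(c + 7*m)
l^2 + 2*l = l*(l + 2)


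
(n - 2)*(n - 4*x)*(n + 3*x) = n^3 - n^2*x - 2*n^2 - 12*n*x^2 + 2*n*x + 24*x^2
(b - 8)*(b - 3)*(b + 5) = b^3 - 6*b^2 - 31*b + 120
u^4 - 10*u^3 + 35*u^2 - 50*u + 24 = (u - 4)*(u - 3)*(u - 2)*(u - 1)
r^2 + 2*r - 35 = (r - 5)*(r + 7)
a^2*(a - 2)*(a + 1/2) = a^4 - 3*a^3/2 - a^2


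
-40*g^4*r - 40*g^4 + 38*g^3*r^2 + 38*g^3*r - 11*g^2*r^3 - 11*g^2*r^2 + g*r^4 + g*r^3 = (-5*g + r)*(-4*g + r)*(-2*g + r)*(g*r + g)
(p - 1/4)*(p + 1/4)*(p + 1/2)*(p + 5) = p^4 + 11*p^3/2 + 39*p^2/16 - 11*p/32 - 5/32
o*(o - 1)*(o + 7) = o^3 + 6*o^2 - 7*o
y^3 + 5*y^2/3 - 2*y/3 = y*(y - 1/3)*(y + 2)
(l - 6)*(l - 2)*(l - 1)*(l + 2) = l^4 - 7*l^3 + 2*l^2 + 28*l - 24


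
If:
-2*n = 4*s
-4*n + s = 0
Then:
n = 0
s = 0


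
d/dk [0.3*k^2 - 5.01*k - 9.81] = 0.6*k - 5.01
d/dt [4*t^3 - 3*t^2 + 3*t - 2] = 12*t^2 - 6*t + 3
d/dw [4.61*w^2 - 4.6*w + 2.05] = 9.22*w - 4.6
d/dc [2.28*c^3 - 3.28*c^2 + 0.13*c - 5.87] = 6.84*c^2 - 6.56*c + 0.13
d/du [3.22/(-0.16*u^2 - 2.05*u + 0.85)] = (1.0304*u + 6.601)/(0.16*u^2 + 2.05*u - 0.85)^2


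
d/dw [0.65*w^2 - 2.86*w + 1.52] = 1.3*w - 2.86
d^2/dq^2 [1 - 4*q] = 0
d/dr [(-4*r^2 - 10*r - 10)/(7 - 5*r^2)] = 2*(-25*r^2 - 78*r - 35)/(25*r^4 - 70*r^2 + 49)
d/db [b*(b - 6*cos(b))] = 6*b*sin(b) + 2*b - 6*cos(b)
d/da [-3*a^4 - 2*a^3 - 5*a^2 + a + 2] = -12*a^3 - 6*a^2 - 10*a + 1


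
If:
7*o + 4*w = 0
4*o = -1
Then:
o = -1/4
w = 7/16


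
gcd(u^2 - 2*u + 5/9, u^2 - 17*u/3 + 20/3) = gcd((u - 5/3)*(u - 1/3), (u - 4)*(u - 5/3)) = u - 5/3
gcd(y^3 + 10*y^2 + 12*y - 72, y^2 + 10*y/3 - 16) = y + 6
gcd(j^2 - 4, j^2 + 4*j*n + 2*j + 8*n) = j + 2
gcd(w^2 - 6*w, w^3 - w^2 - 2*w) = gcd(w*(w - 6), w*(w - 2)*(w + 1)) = w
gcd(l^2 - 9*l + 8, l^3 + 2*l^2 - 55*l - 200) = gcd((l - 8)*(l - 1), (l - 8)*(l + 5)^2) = l - 8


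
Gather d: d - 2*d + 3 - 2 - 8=-d - 7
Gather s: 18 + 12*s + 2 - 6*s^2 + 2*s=-6*s^2 + 14*s + 20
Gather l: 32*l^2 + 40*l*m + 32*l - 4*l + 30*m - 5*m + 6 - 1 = 32*l^2 + l*(40*m + 28) + 25*m + 5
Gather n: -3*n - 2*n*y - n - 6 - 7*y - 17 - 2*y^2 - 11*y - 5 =n*(-2*y - 4) - 2*y^2 - 18*y - 28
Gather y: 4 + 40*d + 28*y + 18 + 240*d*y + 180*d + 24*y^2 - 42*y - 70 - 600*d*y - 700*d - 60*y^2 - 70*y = -480*d - 36*y^2 + y*(-360*d - 84) - 48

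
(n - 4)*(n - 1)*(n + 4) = n^3 - n^2 - 16*n + 16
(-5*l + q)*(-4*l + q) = 20*l^2 - 9*l*q + q^2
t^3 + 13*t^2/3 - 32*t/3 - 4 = (t - 2)*(t + 1/3)*(t + 6)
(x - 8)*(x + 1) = x^2 - 7*x - 8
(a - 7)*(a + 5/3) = a^2 - 16*a/3 - 35/3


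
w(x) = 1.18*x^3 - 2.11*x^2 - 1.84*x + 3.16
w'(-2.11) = 22.82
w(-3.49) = -66.28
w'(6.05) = 102.20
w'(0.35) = -2.88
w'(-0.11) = -1.33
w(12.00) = 1716.28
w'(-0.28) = -0.38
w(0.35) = 2.31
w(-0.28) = 3.48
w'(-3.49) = 56.01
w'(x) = 3.54*x^2 - 4.22*x - 1.84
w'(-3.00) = 42.68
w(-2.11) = -13.44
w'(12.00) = 457.28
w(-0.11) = 3.34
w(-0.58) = 3.29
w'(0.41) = -2.98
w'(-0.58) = 1.80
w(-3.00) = -42.17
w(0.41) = 2.13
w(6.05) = 176.10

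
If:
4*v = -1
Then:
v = -1/4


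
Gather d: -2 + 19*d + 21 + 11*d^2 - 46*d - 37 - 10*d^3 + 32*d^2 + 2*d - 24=-10*d^3 + 43*d^2 - 25*d - 42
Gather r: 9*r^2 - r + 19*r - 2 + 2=9*r^2 + 18*r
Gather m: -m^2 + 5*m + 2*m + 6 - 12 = -m^2 + 7*m - 6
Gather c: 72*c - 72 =72*c - 72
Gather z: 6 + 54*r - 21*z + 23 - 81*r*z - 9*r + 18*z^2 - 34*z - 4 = 45*r + 18*z^2 + z*(-81*r - 55) + 25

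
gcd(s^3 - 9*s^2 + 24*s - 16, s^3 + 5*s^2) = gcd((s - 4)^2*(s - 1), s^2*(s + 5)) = 1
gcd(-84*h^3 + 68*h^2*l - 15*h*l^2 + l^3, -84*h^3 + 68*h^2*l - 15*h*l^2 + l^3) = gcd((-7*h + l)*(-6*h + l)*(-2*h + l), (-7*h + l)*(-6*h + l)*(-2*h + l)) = 84*h^3 - 68*h^2*l + 15*h*l^2 - l^3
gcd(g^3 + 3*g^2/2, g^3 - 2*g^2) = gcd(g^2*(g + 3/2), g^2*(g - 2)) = g^2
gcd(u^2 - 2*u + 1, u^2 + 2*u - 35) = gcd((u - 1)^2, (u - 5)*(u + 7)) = 1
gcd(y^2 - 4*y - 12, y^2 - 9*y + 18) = y - 6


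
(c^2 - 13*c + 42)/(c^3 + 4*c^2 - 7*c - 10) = (c^2 - 13*c + 42)/(c^3 + 4*c^2 - 7*c - 10)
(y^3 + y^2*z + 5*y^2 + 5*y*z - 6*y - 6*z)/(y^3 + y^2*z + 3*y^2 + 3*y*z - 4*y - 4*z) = (y + 6)/(y + 4)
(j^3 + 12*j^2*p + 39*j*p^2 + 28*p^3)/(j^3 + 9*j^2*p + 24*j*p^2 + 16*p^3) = (j + 7*p)/(j + 4*p)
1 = 1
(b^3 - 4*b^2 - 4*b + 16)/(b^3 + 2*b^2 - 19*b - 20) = (b^2 - 4)/(b^2 + 6*b + 5)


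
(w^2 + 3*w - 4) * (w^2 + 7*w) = w^4 + 10*w^3 + 17*w^2 - 28*w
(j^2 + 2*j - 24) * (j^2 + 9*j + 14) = j^4 + 11*j^3 + 8*j^2 - 188*j - 336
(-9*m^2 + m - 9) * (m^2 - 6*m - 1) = -9*m^4 + 55*m^3 - 6*m^2 + 53*m + 9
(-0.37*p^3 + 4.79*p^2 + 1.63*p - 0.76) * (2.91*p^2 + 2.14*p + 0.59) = -1.0767*p^5 + 13.1471*p^4 + 14.7756*p^3 + 4.1027*p^2 - 0.6647*p - 0.4484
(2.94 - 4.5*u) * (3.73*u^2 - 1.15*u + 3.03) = -16.785*u^3 + 16.1412*u^2 - 17.016*u + 8.9082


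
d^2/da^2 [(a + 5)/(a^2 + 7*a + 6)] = 2*(-3*(a + 4)*(a^2 + 7*a + 6) + (a + 5)*(2*a + 7)^2)/(a^2 + 7*a + 6)^3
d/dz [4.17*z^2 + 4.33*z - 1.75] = 8.34*z + 4.33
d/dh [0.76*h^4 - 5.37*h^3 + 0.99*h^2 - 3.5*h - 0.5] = 3.04*h^3 - 16.11*h^2 + 1.98*h - 3.5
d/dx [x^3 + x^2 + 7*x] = 3*x^2 + 2*x + 7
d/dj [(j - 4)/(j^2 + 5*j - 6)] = (j^2 + 5*j - (j - 4)*(2*j + 5) - 6)/(j^2 + 5*j - 6)^2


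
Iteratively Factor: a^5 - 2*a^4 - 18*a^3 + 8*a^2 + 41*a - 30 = (a + 3)*(a^4 - 5*a^3 - 3*a^2 + 17*a - 10) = (a - 1)*(a + 3)*(a^3 - 4*a^2 - 7*a + 10) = (a - 1)^2*(a + 3)*(a^2 - 3*a - 10) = (a - 5)*(a - 1)^2*(a + 3)*(a + 2)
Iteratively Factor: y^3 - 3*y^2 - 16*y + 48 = (y + 4)*(y^2 - 7*y + 12) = (y - 4)*(y + 4)*(y - 3)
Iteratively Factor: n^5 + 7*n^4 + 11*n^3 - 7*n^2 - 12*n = (n + 1)*(n^4 + 6*n^3 + 5*n^2 - 12*n) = (n + 1)*(n + 4)*(n^3 + 2*n^2 - 3*n) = (n - 1)*(n + 1)*(n + 4)*(n^2 + 3*n) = n*(n - 1)*(n + 1)*(n + 4)*(n + 3)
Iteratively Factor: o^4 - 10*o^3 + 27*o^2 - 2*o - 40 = (o + 1)*(o^3 - 11*o^2 + 38*o - 40) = (o - 2)*(o + 1)*(o^2 - 9*o + 20) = (o - 5)*(o - 2)*(o + 1)*(o - 4)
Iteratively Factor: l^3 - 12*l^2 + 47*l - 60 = (l - 4)*(l^2 - 8*l + 15) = (l - 4)*(l - 3)*(l - 5)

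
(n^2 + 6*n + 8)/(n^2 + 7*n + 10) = (n + 4)/(n + 5)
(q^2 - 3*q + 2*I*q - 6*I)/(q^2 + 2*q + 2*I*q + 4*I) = (q - 3)/(q + 2)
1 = 1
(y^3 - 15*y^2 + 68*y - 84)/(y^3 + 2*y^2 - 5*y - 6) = (y^2 - 13*y + 42)/(y^2 + 4*y + 3)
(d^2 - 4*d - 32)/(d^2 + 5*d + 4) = (d - 8)/(d + 1)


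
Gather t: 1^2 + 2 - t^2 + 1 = 4 - t^2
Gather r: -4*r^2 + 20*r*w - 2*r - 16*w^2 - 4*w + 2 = -4*r^2 + r*(20*w - 2) - 16*w^2 - 4*w + 2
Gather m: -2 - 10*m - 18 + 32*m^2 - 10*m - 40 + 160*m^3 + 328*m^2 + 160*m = 160*m^3 + 360*m^2 + 140*m - 60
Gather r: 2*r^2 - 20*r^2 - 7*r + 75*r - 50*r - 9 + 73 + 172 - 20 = -18*r^2 + 18*r + 216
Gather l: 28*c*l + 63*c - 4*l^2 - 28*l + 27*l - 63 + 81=63*c - 4*l^2 + l*(28*c - 1) + 18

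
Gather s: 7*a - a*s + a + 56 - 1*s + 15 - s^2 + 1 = 8*a - s^2 + s*(-a - 1) + 72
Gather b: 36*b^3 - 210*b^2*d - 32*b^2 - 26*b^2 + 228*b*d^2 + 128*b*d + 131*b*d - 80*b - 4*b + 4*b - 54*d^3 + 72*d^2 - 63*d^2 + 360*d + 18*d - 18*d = 36*b^3 + b^2*(-210*d - 58) + b*(228*d^2 + 259*d - 80) - 54*d^3 + 9*d^2 + 360*d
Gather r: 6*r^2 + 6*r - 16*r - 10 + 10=6*r^2 - 10*r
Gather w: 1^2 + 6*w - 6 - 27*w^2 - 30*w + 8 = -27*w^2 - 24*w + 3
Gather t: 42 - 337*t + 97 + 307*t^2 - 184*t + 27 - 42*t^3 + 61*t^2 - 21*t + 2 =-42*t^3 + 368*t^2 - 542*t + 168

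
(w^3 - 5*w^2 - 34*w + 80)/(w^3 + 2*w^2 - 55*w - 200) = (w - 2)/(w + 5)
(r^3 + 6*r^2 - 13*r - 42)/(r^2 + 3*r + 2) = (r^2 + 4*r - 21)/(r + 1)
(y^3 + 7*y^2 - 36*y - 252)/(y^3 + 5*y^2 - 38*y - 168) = (y + 6)/(y + 4)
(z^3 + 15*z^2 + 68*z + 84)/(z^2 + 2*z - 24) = (z^2 + 9*z + 14)/(z - 4)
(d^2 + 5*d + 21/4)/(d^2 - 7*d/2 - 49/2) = (d + 3/2)/(d - 7)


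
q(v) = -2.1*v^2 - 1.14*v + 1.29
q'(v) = -4.2*v - 1.14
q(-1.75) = -3.15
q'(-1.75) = 6.21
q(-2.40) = -8.07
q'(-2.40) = 8.94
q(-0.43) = 1.39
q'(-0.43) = 0.67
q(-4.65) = -38.82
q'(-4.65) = 18.39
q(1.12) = -2.62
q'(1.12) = -5.84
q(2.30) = -12.44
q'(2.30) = -10.80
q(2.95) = -20.35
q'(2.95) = -13.53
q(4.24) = -41.30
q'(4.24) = -18.95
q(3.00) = -21.03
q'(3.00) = -13.74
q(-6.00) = -67.47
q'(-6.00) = 24.06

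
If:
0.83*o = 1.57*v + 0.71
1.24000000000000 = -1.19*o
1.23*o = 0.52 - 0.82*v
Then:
No Solution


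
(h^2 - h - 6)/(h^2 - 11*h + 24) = (h + 2)/(h - 8)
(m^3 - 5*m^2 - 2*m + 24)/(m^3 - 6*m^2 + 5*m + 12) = (m + 2)/(m + 1)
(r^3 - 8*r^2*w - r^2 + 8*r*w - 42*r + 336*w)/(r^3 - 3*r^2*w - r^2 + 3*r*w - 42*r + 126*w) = (r - 8*w)/(r - 3*w)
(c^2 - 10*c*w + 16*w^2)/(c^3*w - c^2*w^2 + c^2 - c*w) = (c^2 - 10*c*w + 16*w^2)/(c*(c^2*w - c*w^2 + c - w))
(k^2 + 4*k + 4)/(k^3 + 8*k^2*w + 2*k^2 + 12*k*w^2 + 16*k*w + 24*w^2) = (k + 2)/(k^2 + 8*k*w + 12*w^2)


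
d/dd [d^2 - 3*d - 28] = 2*d - 3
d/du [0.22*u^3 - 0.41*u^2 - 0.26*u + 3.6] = 0.66*u^2 - 0.82*u - 0.26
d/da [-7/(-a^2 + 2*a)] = 14*(1 - a)/(a^2*(a - 2)^2)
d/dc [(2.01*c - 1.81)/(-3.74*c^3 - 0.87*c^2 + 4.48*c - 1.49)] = (15.0348*c^3 - 18.5595*c^2 - 3.1494*c + 5.1139)/(13.9876*c^6 + 6.5076*c^5 - 32.7535*c^4 + 3.35*c^3 + 22.663*c^2 - 13.3504*c + 2.2201)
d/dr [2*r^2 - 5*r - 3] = 4*r - 5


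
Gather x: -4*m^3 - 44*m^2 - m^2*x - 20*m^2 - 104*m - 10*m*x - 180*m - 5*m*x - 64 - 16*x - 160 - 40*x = -4*m^3 - 64*m^2 - 284*m + x*(-m^2 - 15*m - 56) - 224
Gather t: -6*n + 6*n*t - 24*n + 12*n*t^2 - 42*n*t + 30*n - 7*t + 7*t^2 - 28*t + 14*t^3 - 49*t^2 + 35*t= -36*n*t + 14*t^3 + t^2*(12*n - 42)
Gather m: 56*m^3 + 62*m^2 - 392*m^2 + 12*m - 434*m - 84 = 56*m^3 - 330*m^2 - 422*m - 84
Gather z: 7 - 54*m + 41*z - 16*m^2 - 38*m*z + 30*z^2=-16*m^2 - 54*m + 30*z^2 + z*(41 - 38*m) + 7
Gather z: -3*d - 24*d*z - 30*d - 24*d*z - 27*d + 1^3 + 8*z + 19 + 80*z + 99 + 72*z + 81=-60*d + z*(160 - 48*d) + 200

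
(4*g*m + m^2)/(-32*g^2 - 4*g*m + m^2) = -m/(8*g - m)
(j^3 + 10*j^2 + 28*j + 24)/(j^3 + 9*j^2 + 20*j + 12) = (j + 2)/(j + 1)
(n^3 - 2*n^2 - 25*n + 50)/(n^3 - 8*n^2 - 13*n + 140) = (n^2 + 3*n - 10)/(n^2 - 3*n - 28)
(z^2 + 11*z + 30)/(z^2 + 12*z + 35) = (z + 6)/(z + 7)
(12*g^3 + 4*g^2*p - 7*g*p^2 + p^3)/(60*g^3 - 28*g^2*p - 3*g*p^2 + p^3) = (g + p)/(5*g + p)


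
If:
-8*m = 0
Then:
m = 0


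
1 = 1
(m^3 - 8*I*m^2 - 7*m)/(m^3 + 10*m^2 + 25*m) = (m^2 - 8*I*m - 7)/(m^2 + 10*m + 25)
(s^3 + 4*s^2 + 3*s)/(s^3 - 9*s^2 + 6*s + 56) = s*(s^2 + 4*s + 3)/(s^3 - 9*s^2 + 6*s + 56)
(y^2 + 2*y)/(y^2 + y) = (y + 2)/(y + 1)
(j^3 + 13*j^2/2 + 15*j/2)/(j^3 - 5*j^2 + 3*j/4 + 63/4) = 2*j*(j + 5)/(2*j^2 - 13*j + 21)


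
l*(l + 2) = l^2 + 2*l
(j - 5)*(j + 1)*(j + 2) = j^3 - 2*j^2 - 13*j - 10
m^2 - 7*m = m*(m - 7)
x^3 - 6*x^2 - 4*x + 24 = (x - 6)*(x - 2)*(x + 2)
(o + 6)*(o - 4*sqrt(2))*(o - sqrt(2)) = o^3 - 5*sqrt(2)*o^2 + 6*o^2 - 30*sqrt(2)*o + 8*o + 48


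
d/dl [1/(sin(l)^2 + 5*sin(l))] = -(2*sin(l) + 5)*cos(l)/((sin(l) + 5)^2*sin(l)^2)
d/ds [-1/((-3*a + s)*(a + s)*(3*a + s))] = (-(a + s)*(3*a - s) + (a + s)*(3*a + s) - (3*a - s)*(3*a + s))/((a + s)^2*(3*a - s)^2*(3*a + s)^2)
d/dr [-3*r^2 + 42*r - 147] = 42 - 6*r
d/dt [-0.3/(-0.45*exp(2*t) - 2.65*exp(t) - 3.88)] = (-0.27*exp(t) - 0.795)*exp(t)/(0.45*exp(2*t) + 2.65*exp(t) + 3.88)^2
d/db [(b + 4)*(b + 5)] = 2*b + 9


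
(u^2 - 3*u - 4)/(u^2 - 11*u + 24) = (u^2 - 3*u - 4)/(u^2 - 11*u + 24)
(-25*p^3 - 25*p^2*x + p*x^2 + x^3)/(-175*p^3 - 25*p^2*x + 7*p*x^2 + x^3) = (p + x)/(7*p + x)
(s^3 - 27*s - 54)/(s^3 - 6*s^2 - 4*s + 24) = (s^2 + 6*s + 9)/(s^2 - 4)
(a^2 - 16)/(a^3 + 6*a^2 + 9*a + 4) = (a - 4)/(a^2 + 2*a + 1)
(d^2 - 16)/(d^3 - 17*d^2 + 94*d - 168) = (d + 4)/(d^2 - 13*d + 42)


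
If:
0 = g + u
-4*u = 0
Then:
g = 0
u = 0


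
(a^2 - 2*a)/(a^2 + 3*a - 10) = a/(a + 5)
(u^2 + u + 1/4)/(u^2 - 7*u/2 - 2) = (u + 1/2)/(u - 4)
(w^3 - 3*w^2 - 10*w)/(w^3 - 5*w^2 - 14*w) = (w - 5)/(w - 7)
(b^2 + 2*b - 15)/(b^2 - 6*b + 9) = (b + 5)/(b - 3)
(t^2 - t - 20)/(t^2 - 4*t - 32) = (t - 5)/(t - 8)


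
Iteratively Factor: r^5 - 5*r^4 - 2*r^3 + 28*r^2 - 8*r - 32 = (r + 2)*(r^4 - 7*r^3 + 12*r^2 + 4*r - 16) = (r + 1)*(r + 2)*(r^3 - 8*r^2 + 20*r - 16) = (r - 2)*(r + 1)*(r + 2)*(r^2 - 6*r + 8) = (r - 4)*(r - 2)*(r + 1)*(r + 2)*(r - 2)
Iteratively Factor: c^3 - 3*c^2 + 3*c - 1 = (c - 1)*(c^2 - 2*c + 1) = (c - 1)^2*(c - 1)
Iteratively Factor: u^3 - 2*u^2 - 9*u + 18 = (u - 2)*(u^2 - 9) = (u - 3)*(u - 2)*(u + 3)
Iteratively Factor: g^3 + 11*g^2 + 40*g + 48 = (g + 4)*(g^2 + 7*g + 12) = (g + 4)^2*(g + 3)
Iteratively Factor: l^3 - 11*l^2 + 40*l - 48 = (l - 4)*(l^2 - 7*l + 12) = (l - 4)*(l - 3)*(l - 4)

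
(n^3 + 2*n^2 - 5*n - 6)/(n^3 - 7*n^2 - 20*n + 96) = (n^3 + 2*n^2 - 5*n - 6)/(n^3 - 7*n^2 - 20*n + 96)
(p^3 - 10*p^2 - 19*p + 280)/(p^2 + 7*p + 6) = (p^3 - 10*p^2 - 19*p + 280)/(p^2 + 7*p + 6)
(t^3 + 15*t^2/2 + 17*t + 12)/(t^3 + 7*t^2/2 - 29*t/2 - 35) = (2*t^2 + 11*t + 12)/(2*t^2 + 3*t - 35)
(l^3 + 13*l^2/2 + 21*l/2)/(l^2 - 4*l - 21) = l*(2*l + 7)/(2*(l - 7))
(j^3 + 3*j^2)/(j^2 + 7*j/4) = 4*j*(j + 3)/(4*j + 7)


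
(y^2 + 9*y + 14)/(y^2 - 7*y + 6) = (y^2 + 9*y + 14)/(y^2 - 7*y + 6)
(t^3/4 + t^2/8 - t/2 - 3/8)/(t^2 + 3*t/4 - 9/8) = (2*t^3 + t^2 - 4*t - 3)/(8*t^2 + 6*t - 9)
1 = 1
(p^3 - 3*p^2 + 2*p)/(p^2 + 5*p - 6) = p*(p - 2)/(p + 6)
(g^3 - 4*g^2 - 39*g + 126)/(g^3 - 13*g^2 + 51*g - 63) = (g + 6)/(g - 3)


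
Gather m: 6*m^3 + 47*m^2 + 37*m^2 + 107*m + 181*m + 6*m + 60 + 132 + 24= 6*m^3 + 84*m^2 + 294*m + 216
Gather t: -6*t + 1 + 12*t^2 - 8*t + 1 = 12*t^2 - 14*t + 2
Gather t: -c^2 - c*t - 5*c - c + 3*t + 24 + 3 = -c^2 - 6*c + t*(3 - c) + 27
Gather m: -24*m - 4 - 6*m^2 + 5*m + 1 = -6*m^2 - 19*m - 3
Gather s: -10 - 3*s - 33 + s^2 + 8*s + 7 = s^2 + 5*s - 36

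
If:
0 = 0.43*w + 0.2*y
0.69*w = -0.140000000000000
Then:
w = -0.20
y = 0.44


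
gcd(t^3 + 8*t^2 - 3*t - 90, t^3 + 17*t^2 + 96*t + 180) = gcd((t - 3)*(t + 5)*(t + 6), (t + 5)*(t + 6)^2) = t^2 + 11*t + 30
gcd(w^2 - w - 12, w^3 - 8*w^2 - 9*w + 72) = w + 3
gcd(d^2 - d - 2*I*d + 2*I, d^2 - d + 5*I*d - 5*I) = d - 1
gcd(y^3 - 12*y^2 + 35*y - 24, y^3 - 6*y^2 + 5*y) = y - 1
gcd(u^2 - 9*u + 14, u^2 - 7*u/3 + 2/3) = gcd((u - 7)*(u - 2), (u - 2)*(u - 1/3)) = u - 2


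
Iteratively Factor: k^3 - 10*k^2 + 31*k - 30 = (k - 3)*(k^2 - 7*k + 10) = (k - 5)*(k - 3)*(k - 2)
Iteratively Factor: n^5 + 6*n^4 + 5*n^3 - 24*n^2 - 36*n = (n + 3)*(n^4 + 3*n^3 - 4*n^2 - 12*n) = n*(n + 3)*(n^3 + 3*n^2 - 4*n - 12) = n*(n + 2)*(n + 3)*(n^2 + n - 6) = n*(n + 2)*(n + 3)^2*(n - 2)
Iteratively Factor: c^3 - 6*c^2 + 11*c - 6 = (c - 1)*(c^2 - 5*c + 6) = (c - 2)*(c - 1)*(c - 3)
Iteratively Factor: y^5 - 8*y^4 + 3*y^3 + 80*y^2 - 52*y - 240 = (y - 4)*(y^4 - 4*y^3 - 13*y^2 + 28*y + 60) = (y - 4)*(y - 3)*(y^3 - y^2 - 16*y - 20) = (y - 4)*(y - 3)*(y + 2)*(y^2 - 3*y - 10) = (y - 5)*(y - 4)*(y - 3)*(y + 2)*(y + 2)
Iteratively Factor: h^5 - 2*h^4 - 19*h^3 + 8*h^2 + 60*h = (h + 3)*(h^4 - 5*h^3 - 4*h^2 + 20*h) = (h - 5)*(h + 3)*(h^3 - 4*h) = h*(h - 5)*(h + 3)*(h^2 - 4) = h*(h - 5)*(h - 2)*(h + 3)*(h + 2)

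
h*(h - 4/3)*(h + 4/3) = h^3 - 16*h/9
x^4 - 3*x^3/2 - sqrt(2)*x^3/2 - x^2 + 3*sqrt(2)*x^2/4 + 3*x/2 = x*(x - 3/2)*(x - sqrt(2))*(x + sqrt(2)/2)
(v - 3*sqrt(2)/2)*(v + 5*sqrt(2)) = v^2 + 7*sqrt(2)*v/2 - 15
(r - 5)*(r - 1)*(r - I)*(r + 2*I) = r^4 - 6*r^3 + I*r^3 + 7*r^2 - 6*I*r^2 - 12*r + 5*I*r + 10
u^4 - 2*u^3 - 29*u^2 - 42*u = u*(u - 7)*(u + 2)*(u + 3)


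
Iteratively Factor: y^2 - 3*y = (y)*(y - 3)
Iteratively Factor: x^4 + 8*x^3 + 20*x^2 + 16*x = (x + 2)*(x^3 + 6*x^2 + 8*x) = (x + 2)^2*(x^2 + 4*x) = (x + 2)^2*(x + 4)*(x)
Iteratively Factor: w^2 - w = (w)*(w - 1)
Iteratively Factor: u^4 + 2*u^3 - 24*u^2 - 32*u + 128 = (u - 4)*(u^3 + 6*u^2 - 32) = (u - 4)*(u + 4)*(u^2 + 2*u - 8) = (u - 4)*(u + 4)^2*(u - 2)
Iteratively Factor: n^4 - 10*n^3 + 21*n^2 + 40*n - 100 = (n - 5)*(n^3 - 5*n^2 - 4*n + 20) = (n - 5)*(n - 2)*(n^2 - 3*n - 10) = (n - 5)^2*(n - 2)*(n + 2)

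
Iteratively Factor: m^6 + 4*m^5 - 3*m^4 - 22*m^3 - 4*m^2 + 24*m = (m - 2)*(m^5 + 6*m^4 + 9*m^3 - 4*m^2 - 12*m) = (m - 2)*(m - 1)*(m^4 + 7*m^3 + 16*m^2 + 12*m) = (m - 2)*(m - 1)*(m + 3)*(m^3 + 4*m^2 + 4*m) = (m - 2)*(m - 1)*(m + 2)*(m + 3)*(m^2 + 2*m) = m*(m - 2)*(m - 1)*(m + 2)*(m + 3)*(m + 2)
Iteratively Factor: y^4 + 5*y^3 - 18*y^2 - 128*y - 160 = (y - 5)*(y^3 + 10*y^2 + 32*y + 32) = (y - 5)*(y + 4)*(y^2 + 6*y + 8) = (y - 5)*(y + 4)^2*(y + 2)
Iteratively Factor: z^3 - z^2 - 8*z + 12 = (z - 2)*(z^2 + z - 6) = (z - 2)^2*(z + 3)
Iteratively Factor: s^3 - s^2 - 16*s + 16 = (s - 4)*(s^2 + 3*s - 4) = (s - 4)*(s - 1)*(s + 4)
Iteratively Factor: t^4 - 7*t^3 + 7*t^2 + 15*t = (t)*(t^3 - 7*t^2 + 7*t + 15) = t*(t + 1)*(t^2 - 8*t + 15) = t*(t - 5)*(t + 1)*(t - 3)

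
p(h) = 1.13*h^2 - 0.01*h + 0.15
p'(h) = 2.26*h - 0.01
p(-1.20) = 1.79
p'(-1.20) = -2.72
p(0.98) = 1.23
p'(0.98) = 2.20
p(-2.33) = 6.31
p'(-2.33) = -5.28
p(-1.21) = 1.82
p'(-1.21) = -2.74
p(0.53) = 0.46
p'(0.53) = 1.19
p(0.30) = 0.25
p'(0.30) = 0.67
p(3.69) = 15.50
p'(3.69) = 8.33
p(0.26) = 0.22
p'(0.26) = 0.58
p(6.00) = 40.77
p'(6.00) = 13.55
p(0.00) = 0.15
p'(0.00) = -0.01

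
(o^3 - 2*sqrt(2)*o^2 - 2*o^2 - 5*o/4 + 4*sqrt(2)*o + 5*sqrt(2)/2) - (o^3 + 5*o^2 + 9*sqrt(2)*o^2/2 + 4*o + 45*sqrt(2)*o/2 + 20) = -13*sqrt(2)*o^2/2 - 7*o^2 - 37*sqrt(2)*o/2 - 21*o/4 - 20 + 5*sqrt(2)/2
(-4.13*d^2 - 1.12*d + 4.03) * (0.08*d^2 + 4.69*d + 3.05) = -0.3304*d^4 - 19.4593*d^3 - 17.5269*d^2 + 15.4847*d + 12.2915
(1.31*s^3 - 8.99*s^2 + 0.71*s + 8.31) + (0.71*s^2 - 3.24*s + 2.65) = 1.31*s^3 - 8.28*s^2 - 2.53*s + 10.96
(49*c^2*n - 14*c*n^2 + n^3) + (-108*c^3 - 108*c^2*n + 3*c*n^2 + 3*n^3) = -108*c^3 - 59*c^2*n - 11*c*n^2 + 4*n^3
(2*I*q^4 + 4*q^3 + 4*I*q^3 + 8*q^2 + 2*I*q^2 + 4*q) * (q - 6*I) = 2*I*q^5 + 16*q^4 + 4*I*q^4 + 32*q^3 - 22*I*q^3 + 16*q^2 - 48*I*q^2 - 24*I*q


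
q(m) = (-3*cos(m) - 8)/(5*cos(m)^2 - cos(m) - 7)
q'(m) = (10*sin(m)*cos(m) - sin(m))*(-3*cos(m) - 8)/(5*cos(m)^2 - cos(m) - 7)^2 + 3*sin(m)/(5*cos(m)^2 - cos(m) - 7) = (15*sin(m)^2 - 80*cos(m) - 28)*sin(m)/(-5*cos(m)^2 + cos(m) + 7)^2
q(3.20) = 4.91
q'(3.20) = -2.92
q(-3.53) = 2.92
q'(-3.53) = 5.69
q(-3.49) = 3.15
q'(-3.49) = 6.19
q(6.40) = 3.59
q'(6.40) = -1.33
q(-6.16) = 3.58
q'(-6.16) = -1.40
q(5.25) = 1.54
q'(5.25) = 1.29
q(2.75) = 2.90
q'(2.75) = 5.64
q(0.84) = 1.84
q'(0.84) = -1.84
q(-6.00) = 3.25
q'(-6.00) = -2.58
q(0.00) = 3.67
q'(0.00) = 0.00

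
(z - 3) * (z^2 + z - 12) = z^3 - 2*z^2 - 15*z + 36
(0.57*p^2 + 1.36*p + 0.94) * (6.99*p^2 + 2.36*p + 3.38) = 3.9843*p^4 + 10.8516*p^3 + 11.7068*p^2 + 6.8152*p + 3.1772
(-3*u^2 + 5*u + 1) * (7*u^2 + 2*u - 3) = -21*u^4 + 29*u^3 + 26*u^2 - 13*u - 3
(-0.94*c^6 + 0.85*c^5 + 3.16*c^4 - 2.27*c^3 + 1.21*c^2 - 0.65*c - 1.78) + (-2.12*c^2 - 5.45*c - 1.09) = -0.94*c^6 + 0.85*c^5 + 3.16*c^4 - 2.27*c^3 - 0.91*c^2 - 6.1*c - 2.87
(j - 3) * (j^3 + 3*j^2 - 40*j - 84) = j^4 - 49*j^2 + 36*j + 252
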